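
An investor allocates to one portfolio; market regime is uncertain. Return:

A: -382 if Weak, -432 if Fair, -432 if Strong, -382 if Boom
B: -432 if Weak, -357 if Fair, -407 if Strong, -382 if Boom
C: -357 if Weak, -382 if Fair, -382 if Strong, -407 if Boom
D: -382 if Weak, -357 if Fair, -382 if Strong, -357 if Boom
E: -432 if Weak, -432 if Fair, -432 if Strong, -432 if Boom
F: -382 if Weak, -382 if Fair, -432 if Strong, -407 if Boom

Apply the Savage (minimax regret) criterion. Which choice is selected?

D

Column bests: Weak=-357, Fair=-357, Strong=-382, Boom=-357.
A regrets: 25, 75, 50, 25 → max 75
B regrets: 75, 0, 25, 25 → max 75
C regrets: 0, 25, 0, 50 → max 50
D regrets: 25, 0, 0, 0 → max 25
E regrets: 75, 75, 50, 75 → max 75
F regrets: 25, 25, 50, 50 → max 50
Smallest max regret = 25 → D.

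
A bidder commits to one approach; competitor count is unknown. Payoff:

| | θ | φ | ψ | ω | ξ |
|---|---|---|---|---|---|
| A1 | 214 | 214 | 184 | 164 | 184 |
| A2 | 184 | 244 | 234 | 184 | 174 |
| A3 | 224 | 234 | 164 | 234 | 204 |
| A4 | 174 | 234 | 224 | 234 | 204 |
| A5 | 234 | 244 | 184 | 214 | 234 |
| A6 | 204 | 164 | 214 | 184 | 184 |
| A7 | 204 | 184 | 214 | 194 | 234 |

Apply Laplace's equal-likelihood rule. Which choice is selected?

A5

Row averages: A1=192, A2=204, A3=212, A4=214, A5=222, A6=190, A7=206
Highest average = 222 → A5.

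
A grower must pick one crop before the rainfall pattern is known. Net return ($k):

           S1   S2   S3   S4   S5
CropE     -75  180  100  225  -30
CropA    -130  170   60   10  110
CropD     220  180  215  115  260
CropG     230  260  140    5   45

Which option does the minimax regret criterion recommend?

Column bests: S1=230, S2=260, S3=215, S4=225, S5=260.
CropE regrets: 305, 80, 115, 0, 290 → max 305
CropA regrets: 360, 90, 155, 215, 150 → max 360
CropD regrets: 10, 80, 0, 110, 0 → max 110
CropG regrets: 0, 0, 75, 220, 215 → max 220
Smallest max regret = 110 → CropD.

CropD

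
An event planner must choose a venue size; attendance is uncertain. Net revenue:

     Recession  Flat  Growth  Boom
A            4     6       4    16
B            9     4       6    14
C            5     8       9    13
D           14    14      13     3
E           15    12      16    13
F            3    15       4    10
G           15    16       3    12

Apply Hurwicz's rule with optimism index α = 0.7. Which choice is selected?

A: 0.7·16 + 0.3·4 = 12.4
B: 0.7·14 + 0.3·4 = 11
C: 0.7·13 + 0.3·5 = 10.6
D: 0.7·14 + 0.3·3 = 10.7
E: 0.7·16 + 0.3·12 = 14.8
F: 0.7·15 + 0.3·3 = 11.4
G: 0.7·16 + 0.3·3 = 12.1
Highest Hurwicz score = 14.8 → E.

E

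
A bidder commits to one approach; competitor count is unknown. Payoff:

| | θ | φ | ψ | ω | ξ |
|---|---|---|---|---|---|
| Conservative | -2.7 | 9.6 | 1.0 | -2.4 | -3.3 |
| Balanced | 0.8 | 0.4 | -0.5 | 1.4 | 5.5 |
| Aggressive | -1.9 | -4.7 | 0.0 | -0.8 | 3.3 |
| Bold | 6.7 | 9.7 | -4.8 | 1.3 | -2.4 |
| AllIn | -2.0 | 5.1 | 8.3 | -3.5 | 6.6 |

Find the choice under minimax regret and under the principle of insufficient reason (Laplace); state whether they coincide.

Column bests: θ=6.7, φ=9.7, ψ=8.3, ω=1.4, ξ=6.6.
Conservative regrets: 9.4, 0.1, 7.3, 3.8, 9.9 → max 9.9
Balanced regrets: 5.9, 9.3, 8.8, 0.0, 1.1 → max 9.3
Aggressive regrets: 8.6, 14.4, 8.3, 2.2, 3.3 → max 14.4
Bold regrets: 0.0, 0.0, 13.1, 0.1, 9.0 → max 13.1
AllIn regrets: 8.7, 4.6, 0.0, 4.9, 0.0 → max 8.7
Smallest max regret = 8.7 → AllIn.
Row averages: Conservative=0.44, Balanced=1.52, Aggressive=-0.82, Bold=2.1, AllIn=2.9
Highest average = 2.9 → AllIn.

minimax regret → AllIn; laplace → AllIn (agree)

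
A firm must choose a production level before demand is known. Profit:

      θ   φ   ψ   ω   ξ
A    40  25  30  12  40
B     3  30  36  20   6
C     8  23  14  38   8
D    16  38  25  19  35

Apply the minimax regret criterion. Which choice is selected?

Column bests: θ=40, φ=38, ψ=36, ω=38, ξ=40.
A regrets: 0, 13, 6, 26, 0 → max 26
B regrets: 37, 8, 0, 18, 34 → max 37
C regrets: 32, 15, 22, 0, 32 → max 32
D regrets: 24, 0, 11, 19, 5 → max 24
Smallest max regret = 24 → D.

D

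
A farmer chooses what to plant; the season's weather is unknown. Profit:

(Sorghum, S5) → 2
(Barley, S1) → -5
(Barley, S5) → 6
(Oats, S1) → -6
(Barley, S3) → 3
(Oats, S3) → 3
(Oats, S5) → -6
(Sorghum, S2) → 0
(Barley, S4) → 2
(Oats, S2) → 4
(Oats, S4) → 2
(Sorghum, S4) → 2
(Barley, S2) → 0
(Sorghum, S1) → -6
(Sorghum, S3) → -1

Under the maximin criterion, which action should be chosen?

Barley

Row minima: Barley=-5, Sorghum=-6, Oats=-6
Best worst-case = -5 → Barley.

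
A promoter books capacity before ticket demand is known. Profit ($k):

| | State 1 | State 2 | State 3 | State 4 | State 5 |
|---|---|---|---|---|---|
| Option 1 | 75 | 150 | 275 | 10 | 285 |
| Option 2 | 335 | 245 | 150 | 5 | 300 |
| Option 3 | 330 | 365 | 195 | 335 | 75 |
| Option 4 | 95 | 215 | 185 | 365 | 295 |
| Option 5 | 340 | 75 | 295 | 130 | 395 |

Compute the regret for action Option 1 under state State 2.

Best payoff under State 2 is 365.
Regret = 365 − 150 = 215.

215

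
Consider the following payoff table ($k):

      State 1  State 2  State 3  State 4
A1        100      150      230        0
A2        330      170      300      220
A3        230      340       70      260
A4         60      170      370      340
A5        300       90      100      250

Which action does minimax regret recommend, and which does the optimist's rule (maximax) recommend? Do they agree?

minimax regret → A2; maximax → A4 (disagree)

Column bests: State 1=330, State 2=340, State 3=370, State 4=340.
A1 regrets: 230, 190, 140, 340 → max 340
A2 regrets: 0, 170, 70, 120 → max 170
A3 regrets: 100, 0, 300, 80 → max 300
A4 regrets: 270, 170, 0, 0 → max 270
A5 regrets: 30, 250, 270, 90 → max 270
Smallest max regret = 170 → A2.
Row maxima: A1=230, A2=330, A3=340, A4=370, A5=300
Best best-case = 370 → A4.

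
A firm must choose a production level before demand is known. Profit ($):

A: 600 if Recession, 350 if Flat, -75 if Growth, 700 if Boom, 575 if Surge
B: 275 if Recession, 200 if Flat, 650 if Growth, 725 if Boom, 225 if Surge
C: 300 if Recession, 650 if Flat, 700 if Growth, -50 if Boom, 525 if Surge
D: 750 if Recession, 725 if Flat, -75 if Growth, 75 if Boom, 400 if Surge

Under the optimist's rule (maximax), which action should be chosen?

Row maxima: A=700, B=725, C=700, D=750
Best best-case = 750 → D.

D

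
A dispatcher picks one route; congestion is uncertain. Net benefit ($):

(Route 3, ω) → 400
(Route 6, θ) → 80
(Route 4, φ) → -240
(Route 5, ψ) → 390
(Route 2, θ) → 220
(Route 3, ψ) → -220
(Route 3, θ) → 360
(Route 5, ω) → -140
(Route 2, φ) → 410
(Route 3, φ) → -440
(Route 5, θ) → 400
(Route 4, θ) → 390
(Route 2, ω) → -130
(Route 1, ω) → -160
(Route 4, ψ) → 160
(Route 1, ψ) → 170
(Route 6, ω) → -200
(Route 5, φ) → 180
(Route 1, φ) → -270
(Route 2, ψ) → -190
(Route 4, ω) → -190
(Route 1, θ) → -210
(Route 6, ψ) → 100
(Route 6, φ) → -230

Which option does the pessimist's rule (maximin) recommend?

Route 5

Row minima: Route 1=-270, Route 2=-190, Route 3=-440, Route 4=-240, Route 5=-140, Route 6=-230
Best worst-case = -140 → Route 5.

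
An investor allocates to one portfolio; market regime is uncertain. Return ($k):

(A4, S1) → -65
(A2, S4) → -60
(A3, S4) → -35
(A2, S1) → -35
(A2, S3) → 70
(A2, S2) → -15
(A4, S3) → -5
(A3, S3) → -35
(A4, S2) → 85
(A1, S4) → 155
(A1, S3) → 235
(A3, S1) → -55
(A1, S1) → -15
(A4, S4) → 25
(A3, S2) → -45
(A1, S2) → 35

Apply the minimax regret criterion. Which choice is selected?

Column bests: S1=-15, S2=85, S3=235, S4=155.
A1 regrets: 0, 50, 0, 0 → max 50
A2 regrets: 20, 100, 165, 215 → max 215
A3 regrets: 40, 130, 270, 190 → max 270
A4 regrets: 50, 0, 240, 130 → max 240
Smallest max regret = 50 → A1.

A1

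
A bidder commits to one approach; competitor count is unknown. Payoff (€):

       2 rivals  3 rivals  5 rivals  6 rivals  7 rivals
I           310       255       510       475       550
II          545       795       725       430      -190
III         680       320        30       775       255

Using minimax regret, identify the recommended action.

I

Column bests: 2 rivals=680, 3 rivals=795, 5 rivals=725, 6 rivals=775, 7 rivals=550.
I regrets: 370, 540, 215, 300, 0 → max 540
II regrets: 135, 0, 0, 345, 740 → max 740
III regrets: 0, 475, 695, 0, 295 → max 695
Smallest max regret = 540 → I.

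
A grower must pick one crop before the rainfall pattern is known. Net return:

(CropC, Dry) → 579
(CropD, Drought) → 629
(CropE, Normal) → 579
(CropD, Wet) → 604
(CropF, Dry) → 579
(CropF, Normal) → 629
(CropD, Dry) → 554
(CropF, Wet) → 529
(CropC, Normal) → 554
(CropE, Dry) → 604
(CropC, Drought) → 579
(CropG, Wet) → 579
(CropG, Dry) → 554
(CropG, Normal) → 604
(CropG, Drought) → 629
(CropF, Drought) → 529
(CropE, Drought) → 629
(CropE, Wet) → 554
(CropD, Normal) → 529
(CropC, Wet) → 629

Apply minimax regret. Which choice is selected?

Column bests: Drought=629, Dry=604, Normal=629, Wet=629.
CropF regrets: 100, 25, 0, 100 → max 100
CropC regrets: 50, 25, 75, 0 → max 75
CropD regrets: 0, 50, 100, 25 → max 100
CropE regrets: 0, 0, 50, 75 → max 75
CropG regrets: 0, 50, 25, 50 → max 50
Smallest max regret = 50 → CropG.

CropG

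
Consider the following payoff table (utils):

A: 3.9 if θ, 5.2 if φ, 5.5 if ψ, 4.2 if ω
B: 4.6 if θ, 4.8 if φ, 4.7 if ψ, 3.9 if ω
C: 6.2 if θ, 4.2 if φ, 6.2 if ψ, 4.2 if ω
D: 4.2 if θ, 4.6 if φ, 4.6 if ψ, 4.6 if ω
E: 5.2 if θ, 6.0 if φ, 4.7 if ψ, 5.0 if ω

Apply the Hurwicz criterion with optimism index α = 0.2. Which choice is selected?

E

A: 0.2·5.5 + 0.8·3.9 = 4.22
B: 0.2·4.8 + 0.8·3.9 = 4.08
C: 0.2·6.2 + 0.8·4.2 = 4.6
D: 0.2·4.6 + 0.8·4.2 = 4.28
E: 0.2·6.0 + 0.8·4.7 = 4.96
Highest Hurwicz score = 4.96 → E.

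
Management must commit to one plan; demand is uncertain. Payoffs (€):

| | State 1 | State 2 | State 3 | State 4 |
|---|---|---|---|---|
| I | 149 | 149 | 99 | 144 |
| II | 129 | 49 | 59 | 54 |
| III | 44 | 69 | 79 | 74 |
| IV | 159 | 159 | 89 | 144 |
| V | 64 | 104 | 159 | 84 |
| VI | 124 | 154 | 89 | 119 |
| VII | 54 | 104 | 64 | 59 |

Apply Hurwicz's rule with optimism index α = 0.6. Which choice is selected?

IV

I: 0.6·149 + 0.4·99 = 129
II: 0.6·129 + 0.4·49 = 97
III: 0.6·79 + 0.4·44 = 65
IV: 0.6·159 + 0.4·89 = 131
V: 0.6·159 + 0.4·64 = 121
VI: 0.6·154 + 0.4·89 = 128
VII: 0.6·104 + 0.4·54 = 84
Highest Hurwicz score = 131 → IV.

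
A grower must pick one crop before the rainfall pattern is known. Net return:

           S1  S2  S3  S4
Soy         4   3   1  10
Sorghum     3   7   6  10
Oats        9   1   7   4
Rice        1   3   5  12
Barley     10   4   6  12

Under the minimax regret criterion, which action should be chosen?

Column bests: S1=10, S2=7, S3=7, S4=12.
Soy regrets: 6, 4, 6, 2 → max 6
Sorghum regrets: 7, 0, 1, 2 → max 7
Oats regrets: 1, 6, 0, 8 → max 8
Rice regrets: 9, 4, 2, 0 → max 9
Barley regrets: 0, 3, 1, 0 → max 3
Smallest max regret = 3 → Barley.

Barley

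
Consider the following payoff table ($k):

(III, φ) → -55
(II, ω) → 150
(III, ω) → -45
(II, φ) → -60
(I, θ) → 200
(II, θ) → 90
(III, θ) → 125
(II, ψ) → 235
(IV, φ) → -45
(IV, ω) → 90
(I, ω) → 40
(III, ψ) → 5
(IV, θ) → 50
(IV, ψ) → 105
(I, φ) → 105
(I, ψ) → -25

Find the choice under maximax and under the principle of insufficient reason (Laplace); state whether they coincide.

Row maxima: I=200, II=235, III=125, IV=105
Best best-case = 235 → II.
Row averages: I=80, II=103.75, III=7.5, IV=50
Highest average = 103.75 → II.

maximax → II; laplace → II (agree)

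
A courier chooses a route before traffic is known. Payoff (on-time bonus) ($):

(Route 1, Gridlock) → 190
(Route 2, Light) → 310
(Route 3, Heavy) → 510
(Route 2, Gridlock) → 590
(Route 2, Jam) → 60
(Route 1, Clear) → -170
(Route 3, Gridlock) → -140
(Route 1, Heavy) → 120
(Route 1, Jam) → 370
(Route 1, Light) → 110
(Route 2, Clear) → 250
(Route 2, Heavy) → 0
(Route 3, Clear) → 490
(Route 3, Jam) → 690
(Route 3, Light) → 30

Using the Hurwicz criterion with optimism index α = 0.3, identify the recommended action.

Route 2

Route 1: 0.3·370 + 0.7·(-170) = -8
Route 2: 0.3·590 + 0.7·0 = 177
Route 3: 0.3·690 + 0.7·(-140) = 109
Highest Hurwicz score = 177 → Route 2.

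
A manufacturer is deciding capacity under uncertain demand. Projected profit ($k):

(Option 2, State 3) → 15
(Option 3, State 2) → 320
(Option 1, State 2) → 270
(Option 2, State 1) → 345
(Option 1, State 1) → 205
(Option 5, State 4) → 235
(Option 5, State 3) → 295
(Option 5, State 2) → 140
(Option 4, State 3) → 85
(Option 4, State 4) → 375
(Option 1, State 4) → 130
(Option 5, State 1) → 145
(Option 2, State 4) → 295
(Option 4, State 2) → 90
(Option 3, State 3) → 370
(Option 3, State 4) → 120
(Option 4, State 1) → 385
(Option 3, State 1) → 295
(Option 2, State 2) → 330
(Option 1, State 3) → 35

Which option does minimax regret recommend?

Column bests: State 1=385, State 2=330, State 3=370, State 4=375.
Option 1 regrets: 180, 60, 335, 245 → max 335
Option 2 regrets: 40, 0, 355, 80 → max 355
Option 3 regrets: 90, 10, 0, 255 → max 255
Option 4 regrets: 0, 240, 285, 0 → max 285
Option 5 regrets: 240, 190, 75, 140 → max 240
Smallest max regret = 240 → Option 5.

Option 5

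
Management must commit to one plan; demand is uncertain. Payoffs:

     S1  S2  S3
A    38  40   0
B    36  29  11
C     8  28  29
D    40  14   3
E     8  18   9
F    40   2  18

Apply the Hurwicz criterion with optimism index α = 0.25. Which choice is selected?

A: 0.25·40 + 0.75·0 = 10
B: 0.25·36 + 0.75·11 = 17.25
C: 0.25·29 + 0.75·8 = 13.25
D: 0.25·40 + 0.75·3 = 12.25
E: 0.25·18 + 0.75·8 = 10.5
F: 0.25·40 + 0.75·2 = 11.5
Highest Hurwicz score = 17.25 → B.

B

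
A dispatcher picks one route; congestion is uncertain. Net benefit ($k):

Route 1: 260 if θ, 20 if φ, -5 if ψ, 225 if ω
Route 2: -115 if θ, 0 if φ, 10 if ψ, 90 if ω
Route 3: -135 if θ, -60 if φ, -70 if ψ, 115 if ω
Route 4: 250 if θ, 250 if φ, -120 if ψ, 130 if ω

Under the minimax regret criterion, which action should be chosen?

Route 4

Column bests: θ=260, φ=250, ψ=10, ω=225.
Route 1 regrets: 0, 230, 15, 0 → max 230
Route 2 regrets: 375, 250, 0, 135 → max 375
Route 3 regrets: 395, 310, 80, 110 → max 395
Route 4 regrets: 10, 0, 130, 95 → max 130
Smallest max regret = 130 → Route 4.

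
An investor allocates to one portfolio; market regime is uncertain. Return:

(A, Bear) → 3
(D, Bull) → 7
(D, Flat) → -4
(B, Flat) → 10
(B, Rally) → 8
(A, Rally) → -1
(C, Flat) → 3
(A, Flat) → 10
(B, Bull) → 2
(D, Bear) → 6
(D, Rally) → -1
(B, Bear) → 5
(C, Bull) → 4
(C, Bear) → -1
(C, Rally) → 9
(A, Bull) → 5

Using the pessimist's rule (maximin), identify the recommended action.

Row minima: A=-1, B=2, C=-1, D=-4
Best worst-case = 2 → B.

B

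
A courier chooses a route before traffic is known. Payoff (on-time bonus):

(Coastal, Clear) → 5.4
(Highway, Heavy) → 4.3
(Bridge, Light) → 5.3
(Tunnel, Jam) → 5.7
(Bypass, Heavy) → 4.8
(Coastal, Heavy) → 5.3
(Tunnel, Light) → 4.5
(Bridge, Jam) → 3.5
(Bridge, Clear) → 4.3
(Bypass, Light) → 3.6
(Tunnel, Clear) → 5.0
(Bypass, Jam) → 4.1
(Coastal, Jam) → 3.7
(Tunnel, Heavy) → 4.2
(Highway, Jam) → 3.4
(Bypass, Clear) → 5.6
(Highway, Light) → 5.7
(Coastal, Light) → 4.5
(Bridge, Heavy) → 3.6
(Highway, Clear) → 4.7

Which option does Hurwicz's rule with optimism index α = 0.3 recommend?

Tunnel

Highway: 0.3·5.7 + 0.7·3.4 = 4.09
Coastal: 0.3·5.4 + 0.7·3.7 = 4.21
Bypass: 0.3·5.6 + 0.7·3.6 = 4.2
Tunnel: 0.3·5.7 + 0.7·4.2 = 4.65
Bridge: 0.3·5.3 + 0.7·3.5 = 4.04
Highest Hurwicz score = 4.65 → Tunnel.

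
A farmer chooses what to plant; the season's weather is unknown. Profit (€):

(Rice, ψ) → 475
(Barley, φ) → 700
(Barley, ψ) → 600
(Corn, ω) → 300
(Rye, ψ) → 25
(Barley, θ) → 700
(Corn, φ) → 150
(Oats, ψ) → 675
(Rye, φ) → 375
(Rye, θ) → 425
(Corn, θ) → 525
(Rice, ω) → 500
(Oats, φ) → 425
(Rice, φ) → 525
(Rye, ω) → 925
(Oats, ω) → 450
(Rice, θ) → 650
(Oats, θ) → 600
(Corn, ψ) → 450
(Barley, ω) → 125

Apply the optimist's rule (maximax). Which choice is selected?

Rye

Row maxima: Rice=650, Barley=700, Oats=675, Corn=525, Rye=925
Best best-case = 925 → Rye.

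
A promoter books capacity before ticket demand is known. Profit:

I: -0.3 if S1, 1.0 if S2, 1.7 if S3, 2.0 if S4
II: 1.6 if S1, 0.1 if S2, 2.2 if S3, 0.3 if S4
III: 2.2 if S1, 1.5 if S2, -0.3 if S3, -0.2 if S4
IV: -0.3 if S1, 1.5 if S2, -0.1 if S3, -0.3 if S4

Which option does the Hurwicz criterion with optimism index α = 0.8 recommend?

II

I: 0.8·2.0 + 0.2·(-0.3) = 1.54
II: 0.8·2.2 + 0.2·0.1 = 1.78
III: 0.8·2.2 + 0.2·(-0.3) = 1.7
IV: 0.8·1.5 + 0.2·(-0.3) = 1.14
Highest Hurwicz score = 1.78 → II.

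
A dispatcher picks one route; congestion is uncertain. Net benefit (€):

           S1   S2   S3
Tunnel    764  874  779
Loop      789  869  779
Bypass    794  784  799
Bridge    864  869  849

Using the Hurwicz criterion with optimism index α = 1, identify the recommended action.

Tunnel: 1·874 + 0·764 = 874
Loop: 1·869 + 0·779 = 869
Bypass: 1·799 + 0·784 = 799
Bridge: 1·869 + 0·849 = 869
Highest Hurwicz score = 874 → Tunnel.

Tunnel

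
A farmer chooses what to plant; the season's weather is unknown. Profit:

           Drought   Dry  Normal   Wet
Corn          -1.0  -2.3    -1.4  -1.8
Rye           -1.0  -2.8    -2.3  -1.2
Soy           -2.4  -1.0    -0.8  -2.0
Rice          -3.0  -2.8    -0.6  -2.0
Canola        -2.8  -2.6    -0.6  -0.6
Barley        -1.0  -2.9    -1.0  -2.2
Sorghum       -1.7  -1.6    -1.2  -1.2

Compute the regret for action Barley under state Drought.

0.0

Best payoff under Drought is -1.0.
Regret = -1.0 − (-1.0) = 0.0.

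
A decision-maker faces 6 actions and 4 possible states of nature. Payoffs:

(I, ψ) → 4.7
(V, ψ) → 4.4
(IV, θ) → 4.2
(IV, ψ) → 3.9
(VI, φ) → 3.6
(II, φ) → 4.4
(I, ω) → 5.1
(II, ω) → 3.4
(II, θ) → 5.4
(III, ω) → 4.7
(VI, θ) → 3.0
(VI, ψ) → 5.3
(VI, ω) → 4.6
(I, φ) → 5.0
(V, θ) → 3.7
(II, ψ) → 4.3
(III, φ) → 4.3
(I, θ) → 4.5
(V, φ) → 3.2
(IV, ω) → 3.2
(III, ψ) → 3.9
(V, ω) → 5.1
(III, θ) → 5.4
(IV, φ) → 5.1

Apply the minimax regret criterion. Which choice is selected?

Column bests: θ=5.4, φ=5.1, ψ=5.3, ω=5.1.
I regrets: 0.9, 0.1, 0.6, 0.0 → max 0.9
II regrets: 0.0, 0.7, 1.0, 1.7 → max 1.7
III regrets: 0.0, 0.8, 1.4, 0.4 → max 1.4
IV regrets: 1.2, 0.0, 1.4, 1.9 → max 1.9
V regrets: 1.7, 1.9, 0.9, 0.0 → max 1.9
VI regrets: 2.4, 1.5, 0.0, 0.5 → max 2.4
Smallest max regret = 0.9 → I.

I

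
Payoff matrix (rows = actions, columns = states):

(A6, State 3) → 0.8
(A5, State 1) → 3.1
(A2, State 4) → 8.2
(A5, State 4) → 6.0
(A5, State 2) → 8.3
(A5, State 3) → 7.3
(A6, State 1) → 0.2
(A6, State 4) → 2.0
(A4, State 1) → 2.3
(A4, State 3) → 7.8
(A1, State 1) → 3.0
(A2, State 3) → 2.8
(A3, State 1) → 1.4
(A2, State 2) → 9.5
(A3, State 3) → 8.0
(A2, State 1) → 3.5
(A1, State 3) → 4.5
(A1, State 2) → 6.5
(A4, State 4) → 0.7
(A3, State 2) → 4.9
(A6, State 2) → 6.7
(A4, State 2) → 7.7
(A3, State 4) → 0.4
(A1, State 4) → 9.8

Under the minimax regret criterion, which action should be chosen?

Column bests: State 1=3.5, State 2=9.5, State 3=8.0, State 4=9.8.
A1 regrets: 0.5, 3.0, 3.5, 0.0 → max 3.5
A2 regrets: 0.0, 0.0, 5.2, 1.6 → max 5.2
A3 regrets: 2.1, 4.6, 0.0, 9.4 → max 9.4
A4 regrets: 1.2, 1.8, 0.2, 9.1 → max 9.1
A5 regrets: 0.4, 1.2, 0.7, 3.8 → max 3.8
A6 regrets: 3.3, 2.8, 7.2, 7.8 → max 7.8
Smallest max regret = 3.5 → A1.

A1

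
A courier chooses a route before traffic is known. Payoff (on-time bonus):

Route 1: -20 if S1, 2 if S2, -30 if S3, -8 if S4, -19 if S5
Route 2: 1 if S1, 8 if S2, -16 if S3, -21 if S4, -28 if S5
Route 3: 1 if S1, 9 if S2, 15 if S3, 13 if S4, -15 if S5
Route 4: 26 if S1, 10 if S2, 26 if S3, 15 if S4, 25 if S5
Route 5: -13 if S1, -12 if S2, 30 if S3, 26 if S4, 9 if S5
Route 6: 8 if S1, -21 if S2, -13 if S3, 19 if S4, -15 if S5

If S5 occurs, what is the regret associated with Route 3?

Best payoff under S5 is 25.
Regret = 25 − (-15) = 40.

40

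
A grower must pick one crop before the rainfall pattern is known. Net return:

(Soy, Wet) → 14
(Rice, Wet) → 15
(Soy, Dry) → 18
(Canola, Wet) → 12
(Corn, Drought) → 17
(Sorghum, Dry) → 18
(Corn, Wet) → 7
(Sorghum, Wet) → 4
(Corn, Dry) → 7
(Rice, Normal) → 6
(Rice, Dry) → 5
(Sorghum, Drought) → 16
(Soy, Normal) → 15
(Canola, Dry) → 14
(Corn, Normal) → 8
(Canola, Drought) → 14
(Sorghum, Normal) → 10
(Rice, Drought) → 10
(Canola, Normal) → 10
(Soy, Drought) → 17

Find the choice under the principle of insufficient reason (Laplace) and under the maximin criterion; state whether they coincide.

laplace → Soy; maximin → Soy (agree)

Row averages: Soy=16, Rice=9, Corn=9.75, Sorghum=12, Canola=12.5
Highest average = 16 → Soy.
Row minima: Soy=14, Rice=5, Corn=7, Sorghum=4, Canola=10
Best worst-case = 14 → Soy.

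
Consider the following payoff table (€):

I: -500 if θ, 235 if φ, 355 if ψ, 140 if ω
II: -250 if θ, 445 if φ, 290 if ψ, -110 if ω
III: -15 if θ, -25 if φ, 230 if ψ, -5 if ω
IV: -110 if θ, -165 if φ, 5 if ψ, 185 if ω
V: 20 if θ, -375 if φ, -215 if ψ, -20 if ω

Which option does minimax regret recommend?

II

Column bests: θ=20, φ=445, ψ=355, ω=185.
I regrets: 520, 210, 0, 45 → max 520
II regrets: 270, 0, 65, 295 → max 295
III regrets: 35, 470, 125, 190 → max 470
IV regrets: 130, 610, 350, 0 → max 610
V regrets: 0, 820, 570, 205 → max 820
Smallest max regret = 295 → II.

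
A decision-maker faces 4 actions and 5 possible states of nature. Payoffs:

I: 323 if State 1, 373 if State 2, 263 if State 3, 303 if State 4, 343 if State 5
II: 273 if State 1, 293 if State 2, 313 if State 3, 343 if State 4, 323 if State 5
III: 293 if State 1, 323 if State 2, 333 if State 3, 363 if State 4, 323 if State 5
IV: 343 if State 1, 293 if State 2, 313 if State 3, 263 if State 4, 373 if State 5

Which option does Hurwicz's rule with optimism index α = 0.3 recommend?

I: 0.3·373 + 0.7·263 = 296
II: 0.3·343 + 0.7·273 = 294
III: 0.3·363 + 0.7·293 = 314
IV: 0.3·373 + 0.7·263 = 296
Highest Hurwicz score = 314 → III.

III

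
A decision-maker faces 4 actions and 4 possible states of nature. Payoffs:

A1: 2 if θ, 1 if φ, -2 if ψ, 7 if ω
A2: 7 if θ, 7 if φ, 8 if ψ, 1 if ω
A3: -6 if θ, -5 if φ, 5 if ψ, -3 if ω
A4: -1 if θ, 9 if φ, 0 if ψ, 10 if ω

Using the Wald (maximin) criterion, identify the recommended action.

A2

Row minima: A1=-2, A2=1, A3=-6, A4=-1
Best worst-case = 1 → A2.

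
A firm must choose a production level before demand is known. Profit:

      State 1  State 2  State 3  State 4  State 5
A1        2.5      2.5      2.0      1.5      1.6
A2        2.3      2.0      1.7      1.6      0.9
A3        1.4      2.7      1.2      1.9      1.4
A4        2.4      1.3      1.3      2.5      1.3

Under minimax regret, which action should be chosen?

Column bests: State 1=2.5, State 2=2.7, State 3=2.0, State 4=2.5, State 5=1.6.
A1 regrets: 0.0, 0.2, 0.0, 1.0, 0.0 → max 1.0
A2 regrets: 0.2, 0.7, 0.3, 0.9, 0.7 → max 0.9
A3 regrets: 1.1, 0.0, 0.8, 0.6, 0.2 → max 1.1
A4 regrets: 0.1, 1.4, 0.7, 0.0, 0.3 → max 1.4
Smallest max regret = 0.9 → A2.

A2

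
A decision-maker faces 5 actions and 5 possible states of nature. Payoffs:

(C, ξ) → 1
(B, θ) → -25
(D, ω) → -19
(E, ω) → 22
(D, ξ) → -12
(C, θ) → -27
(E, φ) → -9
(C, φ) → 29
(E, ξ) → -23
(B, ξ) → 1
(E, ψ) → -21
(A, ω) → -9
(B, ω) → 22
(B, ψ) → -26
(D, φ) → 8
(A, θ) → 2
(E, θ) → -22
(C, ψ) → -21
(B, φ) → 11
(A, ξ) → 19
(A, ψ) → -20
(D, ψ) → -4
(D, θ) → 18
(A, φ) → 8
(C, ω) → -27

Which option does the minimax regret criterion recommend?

A

Column bests: θ=18, φ=29, ψ=-4, ω=22, ξ=19.
A regrets: 16, 21, 16, 31, 0 → max 31
B regrets: 43, 18, 22, 0, 18 → max 43
C regrets: 45, 0, 17, 49, 18 → max 49
D regrets: 0, 21, 0, 41, 31 → max 41
E regrets: 40, 38, 17, 0, 42 → max 42
Smallest max regret = 31 → A.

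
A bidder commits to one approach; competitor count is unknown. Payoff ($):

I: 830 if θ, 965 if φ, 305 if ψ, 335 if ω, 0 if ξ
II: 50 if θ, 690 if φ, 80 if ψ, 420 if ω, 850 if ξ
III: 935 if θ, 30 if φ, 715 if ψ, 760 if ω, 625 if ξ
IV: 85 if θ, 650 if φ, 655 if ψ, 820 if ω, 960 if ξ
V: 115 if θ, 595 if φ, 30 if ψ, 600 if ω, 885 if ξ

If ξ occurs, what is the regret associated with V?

75

Best payoff under ξ is 960.
Regret = 960 − 885 = 75.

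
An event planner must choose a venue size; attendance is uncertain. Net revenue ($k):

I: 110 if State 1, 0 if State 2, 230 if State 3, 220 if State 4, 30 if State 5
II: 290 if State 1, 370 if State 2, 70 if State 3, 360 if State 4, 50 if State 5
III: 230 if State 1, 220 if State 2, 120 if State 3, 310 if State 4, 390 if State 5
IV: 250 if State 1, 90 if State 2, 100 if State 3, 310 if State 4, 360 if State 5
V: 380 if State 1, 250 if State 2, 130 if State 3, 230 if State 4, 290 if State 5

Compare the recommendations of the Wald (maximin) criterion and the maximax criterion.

maximin → V; maximax → III (disagree)

Row minima: I=0, II=50, III=120, IV=90, V=130
Best worst-case = 130 → V.
Row maxima: I=230, II=370, III=390, IV=360, V=380
Best best-case = 390 → III.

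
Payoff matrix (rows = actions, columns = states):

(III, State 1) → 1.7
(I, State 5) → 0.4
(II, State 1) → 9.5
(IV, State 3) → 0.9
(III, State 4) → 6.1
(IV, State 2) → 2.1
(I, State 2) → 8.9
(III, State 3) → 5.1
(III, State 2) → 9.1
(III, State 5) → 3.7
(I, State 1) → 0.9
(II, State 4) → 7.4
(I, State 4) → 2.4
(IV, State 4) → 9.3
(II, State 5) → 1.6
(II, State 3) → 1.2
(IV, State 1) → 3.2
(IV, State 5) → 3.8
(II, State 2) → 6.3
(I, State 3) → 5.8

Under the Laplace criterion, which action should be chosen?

Row averages: I=3.68, II=5.2, III=5.14, IV=3.86
Highest average = 5.2 → II.

II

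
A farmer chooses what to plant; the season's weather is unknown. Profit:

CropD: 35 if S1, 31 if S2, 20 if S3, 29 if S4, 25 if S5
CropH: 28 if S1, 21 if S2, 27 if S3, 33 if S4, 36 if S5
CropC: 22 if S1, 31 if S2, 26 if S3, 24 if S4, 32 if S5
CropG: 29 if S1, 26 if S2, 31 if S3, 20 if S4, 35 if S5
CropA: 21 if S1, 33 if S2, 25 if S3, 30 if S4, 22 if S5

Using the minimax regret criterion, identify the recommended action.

Column bests: S1=35, S2=33, S3=31, S4=33, S5=36.
CropD regrets: 0, 2, 11, 4, 11 → max 11
CropH regrets: 7, 12, 4, 0, 0 → max 12
CropC regrets: 13, 2, 5, 9, 4 → max 13
CropG regrets: 6, 7, 0, 13, 1 → max 13
CropA regrets: 14, 0, 6, 3, 14 → max 14
Smallest max regret = 11 → CropD.

CropD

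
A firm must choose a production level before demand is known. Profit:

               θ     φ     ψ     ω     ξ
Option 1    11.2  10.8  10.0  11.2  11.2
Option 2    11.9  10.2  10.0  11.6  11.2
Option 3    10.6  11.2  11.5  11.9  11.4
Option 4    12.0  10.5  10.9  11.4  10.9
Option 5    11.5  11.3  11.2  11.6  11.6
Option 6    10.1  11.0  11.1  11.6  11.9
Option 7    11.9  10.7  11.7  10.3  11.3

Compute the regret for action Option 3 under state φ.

Best payoff under φ is 11.3.
Regret = 11.3 − 11.2 = 0.1.

0.1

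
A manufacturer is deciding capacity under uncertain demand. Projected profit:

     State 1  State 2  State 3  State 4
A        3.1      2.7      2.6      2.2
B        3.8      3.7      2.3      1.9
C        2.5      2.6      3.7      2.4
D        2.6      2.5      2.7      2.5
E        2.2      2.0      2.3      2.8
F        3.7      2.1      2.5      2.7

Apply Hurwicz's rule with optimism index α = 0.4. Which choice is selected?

A: 0.4·3.1 + 0.6·2.2 = 2.56
B: 0.4·3.8 + 0.6·1.9 = 2.66
C: 0.4·3.7 + 0.6·2.4 = 2.92
D: 0.4·2.7 + 0.6·2.5 = 2.58
E: 0.4·2.8 + 0.6·2.0 = 2.32
F: 0.4·3.7 + 0.6·2.1 = 2.74
Highest Hurwicz score = 2.92 → C.

C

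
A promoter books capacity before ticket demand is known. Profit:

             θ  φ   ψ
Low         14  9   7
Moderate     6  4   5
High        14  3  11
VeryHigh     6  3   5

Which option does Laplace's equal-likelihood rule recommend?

Row averages: Low=10, Moderate=5, High=28/3, VeryHigh=14/3
Highest average = 10 → Low.

Low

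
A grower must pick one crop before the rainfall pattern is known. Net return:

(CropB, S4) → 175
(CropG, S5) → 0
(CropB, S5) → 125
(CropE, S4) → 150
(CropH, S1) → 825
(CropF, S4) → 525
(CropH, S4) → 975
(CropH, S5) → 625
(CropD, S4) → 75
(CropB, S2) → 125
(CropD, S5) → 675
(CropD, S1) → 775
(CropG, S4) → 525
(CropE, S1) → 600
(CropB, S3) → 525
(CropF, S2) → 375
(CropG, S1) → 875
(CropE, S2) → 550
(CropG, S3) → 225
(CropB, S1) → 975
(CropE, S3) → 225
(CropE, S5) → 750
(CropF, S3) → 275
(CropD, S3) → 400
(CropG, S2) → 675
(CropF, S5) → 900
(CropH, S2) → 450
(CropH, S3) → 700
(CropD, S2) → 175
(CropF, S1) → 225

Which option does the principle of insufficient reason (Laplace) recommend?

Row averages: CropD=420, CropG=460, CropB=385, CropH=715, CropE=455, CropF=460
Highest average = 715 → CropH.

CropH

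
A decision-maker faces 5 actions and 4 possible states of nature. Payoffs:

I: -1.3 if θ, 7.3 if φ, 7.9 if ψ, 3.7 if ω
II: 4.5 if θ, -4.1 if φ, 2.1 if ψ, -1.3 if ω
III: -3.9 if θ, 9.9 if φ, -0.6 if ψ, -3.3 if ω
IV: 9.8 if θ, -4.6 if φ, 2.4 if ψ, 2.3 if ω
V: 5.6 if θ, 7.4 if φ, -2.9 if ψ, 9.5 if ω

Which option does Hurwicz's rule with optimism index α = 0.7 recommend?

V

I: 0.7·7.9 + 0.3·(-1.3) = 5.14
II: 0.7·4.5 + 0.3·(-4.1) = 1.92
III: 0.7·9.9 + 0.3·(-3.9) = 5.76
IV: 0.7·9.8 + 0.3·(-4.6) = 5.48
V: 0.7·9.5 + 0.3·(-2.9) = 5.78
Highest Hurwicz score = 5.78 → V.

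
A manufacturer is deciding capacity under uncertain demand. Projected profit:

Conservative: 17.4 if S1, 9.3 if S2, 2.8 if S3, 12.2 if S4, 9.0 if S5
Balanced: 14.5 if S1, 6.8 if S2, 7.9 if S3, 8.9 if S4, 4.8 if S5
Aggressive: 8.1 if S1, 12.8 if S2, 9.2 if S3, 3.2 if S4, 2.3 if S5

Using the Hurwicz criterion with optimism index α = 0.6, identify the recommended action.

Conservative: 0.6·17.4 + 0.4·2.8 = 11.56
Balanced: 0.6·14.5 + 0.4·4.8 = 10.62
Aggressive: 0.6·12.8 + 0.4·2.3 = 8.6
Highest Hurwicz score = 11.56 → Conservative.

Conservative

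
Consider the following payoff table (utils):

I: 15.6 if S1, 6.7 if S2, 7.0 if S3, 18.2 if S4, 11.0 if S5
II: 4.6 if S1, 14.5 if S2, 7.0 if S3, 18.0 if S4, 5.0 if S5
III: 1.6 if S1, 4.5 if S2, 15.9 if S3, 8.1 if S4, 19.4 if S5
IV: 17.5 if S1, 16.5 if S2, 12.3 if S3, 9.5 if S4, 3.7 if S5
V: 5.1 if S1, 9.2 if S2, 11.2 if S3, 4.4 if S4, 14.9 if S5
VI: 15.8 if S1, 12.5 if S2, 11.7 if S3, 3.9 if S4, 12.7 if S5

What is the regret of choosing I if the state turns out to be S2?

9.8

Best payoff under S2 is 16.5.
Regret = 16.5 − 6.7 = 9.8.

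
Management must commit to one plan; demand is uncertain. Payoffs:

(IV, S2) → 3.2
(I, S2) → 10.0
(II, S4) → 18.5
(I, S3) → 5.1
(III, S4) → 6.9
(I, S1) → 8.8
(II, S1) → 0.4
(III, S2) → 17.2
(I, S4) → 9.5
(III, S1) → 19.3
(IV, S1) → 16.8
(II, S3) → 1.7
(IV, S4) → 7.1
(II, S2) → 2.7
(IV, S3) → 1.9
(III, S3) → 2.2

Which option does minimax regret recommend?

Column bests: S1=19.3, S2=17.2, S3=5.1, S4=18.5.
I regrets: 10.5, 7.2, 0.0, 9.0 → max 10.5
II regrets: 18.9, 14.5, 3.4, 0.0 → max 18.9
III regrets: 0.0, 0.0, 2.9, 11.6 → max 11.6
IV regrets: 2.5, 14.0, 3.2, 11.4 → max 14.0
Smallest max regret = 10.5 → I.

I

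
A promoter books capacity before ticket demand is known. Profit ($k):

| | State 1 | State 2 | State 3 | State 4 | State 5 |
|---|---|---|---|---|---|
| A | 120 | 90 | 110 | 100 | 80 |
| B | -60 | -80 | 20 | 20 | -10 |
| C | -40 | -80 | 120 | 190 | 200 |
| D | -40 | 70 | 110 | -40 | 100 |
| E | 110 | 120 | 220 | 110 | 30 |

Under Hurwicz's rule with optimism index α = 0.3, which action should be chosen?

A

A: 0.3·120 + 0.7·80 = 92
B: 0.3·20 + 0.7·(-80) = -50
C: 0.3·200 + 0.7·(-80) = 4
D: 0.3·110 + 0.7·(-40) = 5
E: 0.3·220 + 0.7·30 = 87
Highest Hurwicz score = 92 → A.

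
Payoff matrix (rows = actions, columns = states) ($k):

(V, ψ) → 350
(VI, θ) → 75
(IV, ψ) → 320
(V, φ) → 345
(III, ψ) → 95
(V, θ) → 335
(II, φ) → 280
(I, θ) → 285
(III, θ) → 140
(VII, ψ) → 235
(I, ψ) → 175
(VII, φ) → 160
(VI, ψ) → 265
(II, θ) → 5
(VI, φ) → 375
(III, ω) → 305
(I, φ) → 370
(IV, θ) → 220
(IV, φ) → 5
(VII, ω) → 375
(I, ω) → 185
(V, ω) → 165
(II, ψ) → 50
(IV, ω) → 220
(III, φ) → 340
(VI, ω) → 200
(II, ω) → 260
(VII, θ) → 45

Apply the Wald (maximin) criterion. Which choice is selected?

Row minima: I=175, II=5, III=95, IV=5, V=165, VI=75, VII=45
Best worst-case = 175 → I.

I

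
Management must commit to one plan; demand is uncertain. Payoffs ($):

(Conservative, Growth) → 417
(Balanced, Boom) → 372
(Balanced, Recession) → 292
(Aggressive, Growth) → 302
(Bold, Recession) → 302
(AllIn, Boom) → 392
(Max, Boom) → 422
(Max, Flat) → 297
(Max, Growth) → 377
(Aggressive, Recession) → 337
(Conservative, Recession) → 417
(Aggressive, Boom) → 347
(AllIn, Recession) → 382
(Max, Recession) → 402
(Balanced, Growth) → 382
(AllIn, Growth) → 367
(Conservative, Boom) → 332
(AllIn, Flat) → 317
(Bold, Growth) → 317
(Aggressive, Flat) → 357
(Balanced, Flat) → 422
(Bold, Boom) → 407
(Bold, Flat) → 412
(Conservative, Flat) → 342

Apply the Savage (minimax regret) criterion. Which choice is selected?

Conservative

Column bests: Recession=417, Flat=422, Growth=417, Boom=422.
Conservative regrets: 0, 80, 0, 90 → max 90
Balanced regrets: 125, 0, 35, 50 → max 125
Aggressive regrets: 80, 65, 115, 75 → max 115
Bold regrets: 115, 10, 100, 15 → max 115
AllIn regrets: 35, 105, 50, 30 → max 105
Max regrets: 15, 125, 40, 0 → max 125
Smallest max regret = 90 → Conservative.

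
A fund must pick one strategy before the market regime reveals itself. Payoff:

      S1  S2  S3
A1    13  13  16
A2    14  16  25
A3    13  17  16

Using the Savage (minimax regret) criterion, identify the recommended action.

Column bests: S1=14, S2=17, S3=25.
A1 regrets: 1, 4, 9 → max 9
A2 regrets: 0, 1, 0 → max 1
A3 regrets: 1, 0, 9 → max 9
Smallest max regret = 1 → A2.

A2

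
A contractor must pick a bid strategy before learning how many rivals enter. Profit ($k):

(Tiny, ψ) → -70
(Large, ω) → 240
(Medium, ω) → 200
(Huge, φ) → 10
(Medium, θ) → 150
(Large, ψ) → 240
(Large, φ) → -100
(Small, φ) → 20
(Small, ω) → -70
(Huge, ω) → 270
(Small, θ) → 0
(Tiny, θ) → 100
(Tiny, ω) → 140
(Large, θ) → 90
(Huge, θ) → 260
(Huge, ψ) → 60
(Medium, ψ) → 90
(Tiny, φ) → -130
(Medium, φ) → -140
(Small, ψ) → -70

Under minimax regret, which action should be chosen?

Medium

Column bests: θ=260, φ=20, ψ=240, ω=270.
Tiny regrets: 160, 150, 310, 130 → max 310
Small regrets: 260, 0, 310, 340 → max 340
Medium regrets: 110, 160, 150, 70 → max 160
Large regrets: 170, 120, 0, 30 → max 170
Huge regrets: 0, 10, 180, 0 → max 180
Smallest max regret = 160 → Medium.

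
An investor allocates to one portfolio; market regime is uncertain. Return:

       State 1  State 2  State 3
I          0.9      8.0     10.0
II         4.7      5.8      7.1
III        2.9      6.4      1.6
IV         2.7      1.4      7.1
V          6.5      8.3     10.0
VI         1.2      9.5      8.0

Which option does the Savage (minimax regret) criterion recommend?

V

Column bests: State 1=6.5, State 2=9.5, State 3=10.0.
I regrets: 5.6, 1.5, 0.0 → max 5.6
II regrets: 1.8, 3.7, 2.9 → max 3.7
III regrets: 3.6, 3.1, 8.4 → max 8.4
IV regrets: 3.8, 8.1, 2.9 → max 8.1
V regrets: 0.0, 1.2, 0.0 → max 1.2
VI regrets: 5.3, 0.0, 2.0 → max 5.3
Smallest max regret = 1.2 → V.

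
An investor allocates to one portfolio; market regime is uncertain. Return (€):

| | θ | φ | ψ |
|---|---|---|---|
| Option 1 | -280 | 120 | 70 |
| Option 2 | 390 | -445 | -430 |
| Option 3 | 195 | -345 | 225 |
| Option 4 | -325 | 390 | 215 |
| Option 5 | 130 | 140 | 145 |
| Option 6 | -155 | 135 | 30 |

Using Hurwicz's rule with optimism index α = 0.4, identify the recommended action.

Option 5

Option 1: 0.4·120 + 0.6·(-280) = -120
Option 2: 0.4·390 + 0.6·(-445) = -111
Option 3: 0.4·225 + 0.6·(-345) = -117
Option 4: 0.4·390 + 0.6·(-325) = -39
Option 5: 0.4·145 + 0.6·130 = 136
Option 6: 0.4·135 + 0.6·(-155) = -39
Highest Hurwicz score = 136 → Option 5.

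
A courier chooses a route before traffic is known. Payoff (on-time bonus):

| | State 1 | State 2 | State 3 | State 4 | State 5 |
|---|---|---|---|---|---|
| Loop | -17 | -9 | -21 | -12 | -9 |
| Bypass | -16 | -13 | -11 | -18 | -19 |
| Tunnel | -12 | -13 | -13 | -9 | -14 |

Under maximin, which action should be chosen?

Row minima: Loop=-21, Bypass=-19, Tunnel=-14
Best worst-case = -14 → Tunnel.

Tunnel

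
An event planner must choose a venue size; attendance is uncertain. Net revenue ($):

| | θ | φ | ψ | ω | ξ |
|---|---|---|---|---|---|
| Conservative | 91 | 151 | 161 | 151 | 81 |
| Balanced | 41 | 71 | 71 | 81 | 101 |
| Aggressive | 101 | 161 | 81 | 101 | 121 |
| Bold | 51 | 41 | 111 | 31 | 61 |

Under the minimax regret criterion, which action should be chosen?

Conservative

Column bests: θ=101, φ=161, ψ=161, ω=151, ξ=121.
Conservative regrets: 10, 10, 0, 0, 40 → max 40
Balanced regrets: 60, 90, 90, 70, 20 → max 90
Aggressive regrets: 0, 0, 80, 50, 0 → max 80
Bold regrets: 50, 120, 50, 120, 60 → max 120
Smallest max regret = 40 → Conservative.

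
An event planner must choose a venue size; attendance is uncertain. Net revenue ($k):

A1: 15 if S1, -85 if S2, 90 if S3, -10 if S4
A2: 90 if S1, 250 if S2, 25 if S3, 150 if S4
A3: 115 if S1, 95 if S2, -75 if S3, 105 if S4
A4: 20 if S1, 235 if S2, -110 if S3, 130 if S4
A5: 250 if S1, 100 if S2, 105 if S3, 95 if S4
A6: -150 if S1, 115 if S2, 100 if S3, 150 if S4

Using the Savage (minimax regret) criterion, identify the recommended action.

A5

Column bests: S1=250, S2=250, S3=105, S4=150.
A1 regrets: 235, 335, 15, 160 → max 335
A2 regrets: 160, 0, 80, 0 → max 160
A3 regrets: 135, 155, 180, 45 → max 180
A4 regrets: 230, 15, 215, 20 → max 230
A5 regrets: 0, 150, 0, 55 → max 150
A6 regrets: 400, 135, 5, 0 → max 400
Smallest max regret = 150 → A5.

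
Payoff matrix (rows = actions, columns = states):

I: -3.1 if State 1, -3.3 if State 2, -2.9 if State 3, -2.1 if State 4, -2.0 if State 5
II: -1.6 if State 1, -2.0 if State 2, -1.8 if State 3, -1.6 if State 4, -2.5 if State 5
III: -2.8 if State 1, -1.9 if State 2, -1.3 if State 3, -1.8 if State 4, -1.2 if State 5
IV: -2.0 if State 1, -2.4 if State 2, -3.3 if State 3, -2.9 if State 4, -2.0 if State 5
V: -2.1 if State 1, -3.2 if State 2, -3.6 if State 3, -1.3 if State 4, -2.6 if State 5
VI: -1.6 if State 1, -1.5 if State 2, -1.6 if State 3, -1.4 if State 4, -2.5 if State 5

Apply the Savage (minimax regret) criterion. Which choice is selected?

Column bests: State 1=-1.6, State 2=-1.5, State 3=-1.3, State 4=-1.3, State 5=-1.2.
I regrets: 1.5, 1.8, 1.6, 0.8, 0.8 → max 1.8
II regrets: 0.0, 0.5, 0.5, 0.3, 1.3 → max 1.3
III regrets: 1.2, 0.4, 0.0, 0.5, 0.0 → max 1.2
IV regrets: 0.4, 0.9, 2.0, 1.6, 0.8 → max 2.0
V regrets: 0.5, 1.7, 2.3, 0.0, 1.4 → max 2.3
VI regrets: 0.0, 0.0, 0.3, 0.1, 1.3 → max 1.3
Smallest max regret = 1.2 → III.

III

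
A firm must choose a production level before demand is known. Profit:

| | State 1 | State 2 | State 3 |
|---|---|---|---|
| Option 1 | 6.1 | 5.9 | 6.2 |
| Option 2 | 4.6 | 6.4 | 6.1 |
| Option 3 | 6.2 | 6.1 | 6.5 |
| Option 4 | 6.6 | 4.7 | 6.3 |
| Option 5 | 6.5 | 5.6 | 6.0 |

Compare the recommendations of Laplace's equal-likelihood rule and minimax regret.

laplace → Option 3; minimax regret → Option 3 (agree)

Row averages: Option 1=91/15, Option 2=5.7, Option 3=94/15, Option 4=88/15, Option 5=181/30
Highest average = 94/15 → Option 3.
Column bests: State 1=6.6, State 2=6.4, State 3=6.5.
Option 1 regrets: 0.5, 0.5, 0.3 → max 0.5
Option 2 regrets: 2.0, 0.0, 0.4 → max 2.0
Option 3 regrets: 0.4, 0.3, 0.0 → max 0.4
Option 4 regrets: 0.0, 1.7, 0.2 → max 1.7
Option 5 regrets: 0.1, 0.8, 0.5 → max 0.8
Smallest max regret = 0.4 → Option 3.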